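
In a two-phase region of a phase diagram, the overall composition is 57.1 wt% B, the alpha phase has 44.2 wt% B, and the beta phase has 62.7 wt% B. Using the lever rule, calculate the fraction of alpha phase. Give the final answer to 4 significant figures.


f_alpha = (C_beta - C0) / (C_beta - C_alpha)
f_alpha = (62.7 - 57.1) / (62.7 - 44.2)
f_alpha = 0.3027


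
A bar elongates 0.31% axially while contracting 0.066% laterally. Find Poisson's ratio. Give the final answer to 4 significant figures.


nu = -epsilon_lat / epsilon_axial
Lateral strain is contraction (negative), so using magnitudes:
nu = 0.066 / 0.31
nu = 0.2129


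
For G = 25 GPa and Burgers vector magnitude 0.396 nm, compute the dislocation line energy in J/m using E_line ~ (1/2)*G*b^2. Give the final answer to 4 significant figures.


E = G*b^2/2
b = 0.396 nm = 3.96e-10 m
G = 25 GPa = 2.5e+10 Pa
E = 0.5 * 2.5e+10 * (3.96e-10)^2
E = 1.96e-09 J/m


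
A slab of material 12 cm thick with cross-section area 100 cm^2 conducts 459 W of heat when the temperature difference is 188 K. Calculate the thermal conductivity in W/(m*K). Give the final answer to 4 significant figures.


k = Q*L / (A*dT)
L = 0.12 m, A = 0.01 m^2
k = 459 * 0.12 / (0.01 * 188)
k = 29.3 W/(m*K)


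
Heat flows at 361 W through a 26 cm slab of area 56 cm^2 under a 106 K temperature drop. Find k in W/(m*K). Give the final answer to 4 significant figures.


k = Q*L / (A*dT)
L = 0.26 m, A = 5.6e-03 m^2
k = 361 * 0.26 / (5.6e-03 * 106)
k = 158.1 W/(m*K)


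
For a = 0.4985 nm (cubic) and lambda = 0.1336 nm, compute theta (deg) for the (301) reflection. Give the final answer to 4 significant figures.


d = a / sqrt(h^2+k^2+l^2)
d = 0.4985 / sqrt(10) = 0.15764 nm
lambda = 2*d*sin(theta)  =>  sin(theta) = lambda / (2*d)
sin(theta) = 0.1336 / (2 * 0.15764) = 0.423752
theta = 25.07 deg


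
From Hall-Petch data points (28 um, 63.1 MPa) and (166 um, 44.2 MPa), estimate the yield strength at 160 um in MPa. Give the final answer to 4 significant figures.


sigma_y = sigma0 + k / sqrt(d)
1/sqrt(d1) = 1/sqrt(2.8e-05) = 188.982;  1/sqrt(d2) = 77.6151
k = (sigma1 - sigma2) / (1/sqrt(d1) - 1/sqrt(d2)) = (63.1 - 44.2) / (188.982 - 77.6151) = 0.169709 MPa*m^0.5
sigma0 = sigma1 - k/sqrt(d1) = 63.1 - 0.169709*188.982 = 31.028 MPa
sigma_y(d3) = 31.028 + 0.169709 / sqrt(1.6e-04) = 44.44 MPa


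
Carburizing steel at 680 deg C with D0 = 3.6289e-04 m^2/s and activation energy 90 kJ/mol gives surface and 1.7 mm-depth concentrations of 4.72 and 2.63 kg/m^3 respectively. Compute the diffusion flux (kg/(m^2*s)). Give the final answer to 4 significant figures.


Step 1: D = D0 * exp(-Qd/(R*T))
T = 680 + 273.15 = 953.15 K
D = 3.6289e-04 * exp(-90e3 / (8.314 * 953.15)) = 4.24039e-09 m^2/s
Step 2: J = D * (C1 - C2) / dx
J = 4.24039e-09 * (4.72 - 2.63) / 1.7e-03
J = 5.213e-06 kg/(m^2*s)


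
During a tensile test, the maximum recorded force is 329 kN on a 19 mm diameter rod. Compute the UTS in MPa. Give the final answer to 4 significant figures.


A0 = pi*(d/2)^2 = pi*(19/2)^2 = 283.529 mm^2
UTS = F_max / A0 = 329*1000 / 283.529
UTS = 1160 MPa


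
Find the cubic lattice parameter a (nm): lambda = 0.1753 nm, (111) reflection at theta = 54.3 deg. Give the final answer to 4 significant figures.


d = lambda / (2*sin(theta))
d = 0.1753 / (2*sin(54.3 deg))
d = 0.107932 nm
a = d * sqrt(h^2+k^2+l^2) = 0.107932 * sqrt(3)
a = 0.1869 nm


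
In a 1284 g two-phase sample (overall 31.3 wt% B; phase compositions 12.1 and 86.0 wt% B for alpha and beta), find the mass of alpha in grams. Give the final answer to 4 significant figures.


f_alpha = (C_beta - C0) / (C_beta - C_alpha)
f_alpha = (86.0 - 31.3) / (86.0 - 12.1) = 0.740189
m_alpha = f_alpha * m_total = 0.740189 * 1284 = 950.4 g


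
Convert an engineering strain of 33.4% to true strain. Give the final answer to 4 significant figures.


epsilon_true = ln(1 + epsilon_eng)
epsilon_true = ln(1 + 0.334)
epsilon_true = 0.2882


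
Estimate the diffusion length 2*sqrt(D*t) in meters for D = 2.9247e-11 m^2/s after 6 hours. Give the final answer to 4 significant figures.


t = 6 hr = 21600 s
Diffusion length = 2*sqrt(D*t)
= 2*sqrt(2.9247e-11 * 21600)
= 1.59e-03 m


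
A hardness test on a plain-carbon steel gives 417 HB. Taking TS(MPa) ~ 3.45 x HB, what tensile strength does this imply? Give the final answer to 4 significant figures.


TS (MPa) = 3.45 * HB
TS = 3.45 * 417
TS = 1439 MPa


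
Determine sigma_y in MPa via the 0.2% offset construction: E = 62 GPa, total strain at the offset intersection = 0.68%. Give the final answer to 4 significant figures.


Offset strain = 0.002
Elastic strain at yield = total_strain - offset = 6.8e-03 - 0.002 = 4.8e-03
sigma_y = E * elastic_strain = 62000 * 4.8e-03
sigma_y = 297.6 MPa


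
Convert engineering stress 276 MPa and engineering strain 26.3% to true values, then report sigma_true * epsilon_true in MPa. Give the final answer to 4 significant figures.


sigma_true = sigma_eng * (1 + epsilon_eng)
sigma_true = 276 * (1 + 0.263) = 348.588 MPa
epsilon_true = ln(1 + epsilon_eng)
epsilon_true = ln(1 + 0.263) = 0.23349
sigma_true * epsilon_true = 348.588 * 0.23349 = 81.39 MPa


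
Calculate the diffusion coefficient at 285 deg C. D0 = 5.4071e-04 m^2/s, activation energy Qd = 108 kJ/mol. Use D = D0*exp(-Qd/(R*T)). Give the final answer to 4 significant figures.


D = D0 * exp(-Qd / (R*T))
T = 558.15 K
D = 5.4071e-04 * exp(-108e3 / (8.314 * 558.15))
D = 4.221e-14 m^2/s


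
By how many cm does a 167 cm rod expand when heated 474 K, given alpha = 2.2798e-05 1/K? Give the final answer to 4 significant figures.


dL = L0 * alpha * dT
dL = 167 * 2.2798e-05 * 474
dL = 1.805 cm


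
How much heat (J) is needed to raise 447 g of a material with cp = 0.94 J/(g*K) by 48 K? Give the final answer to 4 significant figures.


Q = m * cp * dT
Q = 447 * 0.94 * 48
Q = 20170 J


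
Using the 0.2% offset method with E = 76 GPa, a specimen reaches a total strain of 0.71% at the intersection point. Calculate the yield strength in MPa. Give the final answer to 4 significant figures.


Offset strain = 0.002
Elastic strain at yield = total_strain - offset = 7.1e-03 - 0.002 = 5.1e-03
sigma_y = E * elastic_strain = 76000 * 5.1e-03
sigma_y = 387.6 MPa


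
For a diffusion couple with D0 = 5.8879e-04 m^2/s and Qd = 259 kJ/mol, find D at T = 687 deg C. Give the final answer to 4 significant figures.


D = D0 * exp(-Qd / (R*T))
T = 960.15 K
D = 5.8879e-04 * exp(-259e3 / (8.314 * 960.15))
D = 4.777e-18 m^2/s


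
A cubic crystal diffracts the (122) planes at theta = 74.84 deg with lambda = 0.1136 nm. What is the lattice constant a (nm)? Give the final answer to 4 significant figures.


d = lambda / (2*sin(theta))
d = 0.1136 / (2*sin(74.84 deg))
d = 0.0588479 nm
a = d * sqrt(h^2+k^2+l^2) = 0.0588479 * sqrt(9)
a = 0.1765 nm


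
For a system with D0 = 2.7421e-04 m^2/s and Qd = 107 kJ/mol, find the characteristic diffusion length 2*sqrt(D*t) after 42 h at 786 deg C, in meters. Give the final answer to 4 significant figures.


Step 1: D = D0 * exp(-Qd/(R*T))
T = 1059.15 K
D = 2.7421e-04 * exp(-107e3 / (8.314 * 1059.15)) = 1.4485e-09 m^2/s
Step 2: L = 2*sqrt(D*t)
t = 42 h = 151200 s
L = 2*sqrt(1.4485e-09 * 151200) = 0.0296 m


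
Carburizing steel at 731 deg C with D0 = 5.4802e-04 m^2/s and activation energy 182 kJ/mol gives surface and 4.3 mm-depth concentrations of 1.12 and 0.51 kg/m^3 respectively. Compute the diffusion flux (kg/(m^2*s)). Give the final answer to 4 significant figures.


Step 1: D = D0 * exp(-Qd/(R*T))
T = 731 + 273.15 = 1004.15 K
D = 5.4802e-04 * exp(-182e3 / (8.314 * 1004.15)) = 1.86655e-13 m^2/s
Step 2: J = D * (C1 - C2) / dx
J = 1.86655e-13 * (1.12 - 0.51) / 4.3e-03
J = 2.648e-11 kg/(m^2*s)


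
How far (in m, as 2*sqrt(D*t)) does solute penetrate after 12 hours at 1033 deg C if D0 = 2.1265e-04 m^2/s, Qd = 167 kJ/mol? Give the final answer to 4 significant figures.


Step 1: D = D0 * exp(-Qd/(R*T))
T = 1306.15 K
D = 2.1265e-04 * exp(-167e3 / (8.314 * 1306.15)) = 4.4553e-11 m^2/s
Step 2: L = 2*sqrt(D*t)
t = 12 h = 43200 s
L = 2*sqrt(4.4553e-11 * 43200) = 2.775e-03 m


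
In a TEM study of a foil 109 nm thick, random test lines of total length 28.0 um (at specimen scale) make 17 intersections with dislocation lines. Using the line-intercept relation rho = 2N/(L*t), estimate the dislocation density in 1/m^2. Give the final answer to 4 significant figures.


rho = 2N / (L * t)
L = 28.0 um = 2.8e-05 m, t = 109 nm = 1.09e-07 m
rho = 2 * 17 / (2.8e-05 * 1.09e-07)
rho = 1.114e+13 1/m^2


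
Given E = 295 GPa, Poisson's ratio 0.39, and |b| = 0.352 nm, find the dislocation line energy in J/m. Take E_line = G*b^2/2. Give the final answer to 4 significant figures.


Step 1: G = E / (2*(1+nu))
G = 295 / (2*(1+0.39)) = 106.115 GPa = 1.06115e+11 Pa
Step 2: E_line = G*b^2/2
b = 0.352 nm = 3.52e-10 m
E_line = 0.5 * 1.06115e+11 * (3.52e-10)^2 = 6.574e-09 J/m


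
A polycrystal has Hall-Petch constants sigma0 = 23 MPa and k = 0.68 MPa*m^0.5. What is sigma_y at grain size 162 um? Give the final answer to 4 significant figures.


sigma_y = sigma0 + k / sqrt(d)
d = 162 um = 1.62e-04 m
sigma_y = 23 + 0.68 / sqrt(1.62e-04)
sigma_y = 76.43 MPa


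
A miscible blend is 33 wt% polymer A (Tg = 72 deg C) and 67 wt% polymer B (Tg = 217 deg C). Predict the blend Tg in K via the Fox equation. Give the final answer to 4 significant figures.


1/Tg = w1/Tg1 + w2/Tg2 (in Kelvin)
Tg1 = 345.15 K, Tg2 = 490.15 K
1/Tg = 0.33/345.15 + 0.67/490.15
Tg = 430.5 K


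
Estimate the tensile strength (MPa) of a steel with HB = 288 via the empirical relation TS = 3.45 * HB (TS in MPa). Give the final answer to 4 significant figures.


TS (MPa) = 3.45 * HB
TS = 3.45 * 288
TS = 993.6 MPa


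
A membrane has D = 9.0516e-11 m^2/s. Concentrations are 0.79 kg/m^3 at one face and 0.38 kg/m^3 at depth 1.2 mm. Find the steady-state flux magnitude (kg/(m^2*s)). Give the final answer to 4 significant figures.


J = -D * (dC/dx) = D * (C1 - C2) / dx
J = 9.0516e-11 * (0.79 - 0.38) / 1.2e-03
J = 3.093e-08 kg/(m^2*s)


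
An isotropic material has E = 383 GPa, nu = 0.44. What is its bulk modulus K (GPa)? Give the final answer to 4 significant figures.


K = E / (3*(1-2*nu))
K = 383 / (3*(1-2*0.44))
K = 1064 GPa


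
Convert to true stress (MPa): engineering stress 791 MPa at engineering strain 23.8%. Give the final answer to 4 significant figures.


sigma_true = sigma_eng * (1 + epsilon_eng)
sigma_true = 791 * (1 + 0.238)
sigma_true = 979.3 MPa


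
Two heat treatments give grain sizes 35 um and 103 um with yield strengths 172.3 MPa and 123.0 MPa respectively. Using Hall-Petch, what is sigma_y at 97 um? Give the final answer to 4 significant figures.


sigma_y = sigma0 + k / sqrt(d)
1/sqrt(d1) = 1/sqrt(3.5e-05) = 169.031;  1/sqrt(d2) = 98.5329
k = (sigma1 - sigma2) / (1/sqrt(d1) - 1/sqrt(d2)) = (172.3 - 123.0) / (169.031 - 98.5329) = 0.699311 MPa*m^0.5
sigma0 = sigma1 - k/sqrt(d1) = 172.3 - 0.699311*169.031 = 54.0948 MPa
sigma_y(d3) = 54.0948 + 0.699311 / sqrt(9.7e-05) = 125.1 MPa


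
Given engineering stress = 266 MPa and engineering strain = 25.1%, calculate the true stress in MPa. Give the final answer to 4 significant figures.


sigma_true = sigma_eng * (1 + epsilon_eng)
sigma_true = 266 * (1 + 0.251)
sigma_true = 332.8 MPa


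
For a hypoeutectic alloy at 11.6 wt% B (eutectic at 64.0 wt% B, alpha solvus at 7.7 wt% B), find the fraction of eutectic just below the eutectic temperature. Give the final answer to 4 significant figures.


f_primary = (C_e - C0) / (C_e - C_alpha_max)
f_primary = (64.0 - 11.6) / (64.0 - 7.7)
f_primary = 0.930728
f_eutectic = 1 - 0.930728 = 0.06927


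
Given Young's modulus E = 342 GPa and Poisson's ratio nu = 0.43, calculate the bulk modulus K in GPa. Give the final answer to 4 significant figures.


K = E / (3*(1-2*nu))
K = 342 / (3*(1-2*0.43))
K = 814.3 GPa


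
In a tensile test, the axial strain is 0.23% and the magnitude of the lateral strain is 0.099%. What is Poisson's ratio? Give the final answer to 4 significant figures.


nu = -epsilon_lat / epsilon_axial
Lateral strain is contraction (negative), so using magnitudes:
nu = 0.099 / 0.23
nu = 0.4304


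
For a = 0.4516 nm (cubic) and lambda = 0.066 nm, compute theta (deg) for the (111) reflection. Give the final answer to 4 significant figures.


d = a / sqrt(h^2+k^2+l^2)
d = 0.4516 / sqrt(3) = 0.260731 nm
lambda = 2*d*sin(theta)  =>  sin(theta) = lambda / (2*d)
sin(theta) = 0.066 / (2 * 0.260731) = 0.126567
theta = 7.271 deg


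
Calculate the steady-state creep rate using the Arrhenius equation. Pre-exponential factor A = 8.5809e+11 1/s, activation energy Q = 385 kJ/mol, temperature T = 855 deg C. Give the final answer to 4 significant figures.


rate = A * exp(-Q / (R*T))
T = 855 + 273.15 = 1128.15 K
rate = 8.5809e+11 * exp(-385e3 / (8.314 * 1128.15))
rate = 1.279e-06 1/s


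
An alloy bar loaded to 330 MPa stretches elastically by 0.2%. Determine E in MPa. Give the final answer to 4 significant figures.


E = sigma / epsilon
epsilon = 0.2% = 2e-03
E = 330 / 2e-03
E = 165000 MPa


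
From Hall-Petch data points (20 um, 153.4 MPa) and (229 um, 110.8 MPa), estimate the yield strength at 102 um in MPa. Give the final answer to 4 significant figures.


sigma_y = sigma0 + k / sqrt(d)
1/sqrt(d1) = 1/sqrt(2e-05) = 223.607;  1/sqrt(d2) = 66.0819
k = (sigma1 - sigma2) / (1/sqrt(d1) - 1/sqrt(d2)) = (153.4 - 110.8) / (223.607 - 66.0819) = 0.270433 MPa*m^0.5
sigma0 = sigma1 - k/sqrt(d1) = 153.4 - 0.270433*223.607 = 92.9293 MPa
sigma_y(d3) = 92.9293 + 0.270433 / sqrt(1.02e-04) = 119.7 MPa


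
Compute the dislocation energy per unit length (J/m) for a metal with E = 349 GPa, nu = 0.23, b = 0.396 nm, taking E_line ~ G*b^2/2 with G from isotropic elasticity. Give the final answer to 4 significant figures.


Step 1: G = E / (2*(1+nu))
G = 349 / (2*(1+0.23)) = 141.87 GPa = 1.4187e+11 Pa
Step 2: E_line = G*b^2/2
b = 0.396 nm = 3.96e-10 m
E_line = 0.5 * 1.4187e+11 * (3.96e-10)^2 = 1.112e-08 J/m


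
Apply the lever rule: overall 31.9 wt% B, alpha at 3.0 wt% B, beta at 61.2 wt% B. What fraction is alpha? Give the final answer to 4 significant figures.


f_alpha = (C_beta - C0) / (C_beta - C_alpha)
f_alpha = (61.2 - 31.9) / (61.2 - 3.0)
f_alpha = 0.5034


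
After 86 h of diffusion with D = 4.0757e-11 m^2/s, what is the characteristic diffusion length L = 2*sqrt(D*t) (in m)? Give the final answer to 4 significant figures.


t = 86 hr = 309600 s
Diffusion length = 2*sqrt(D*t)
= 2*sqrt(4.0757e-11 * 309600)
= 7.104e-03 m


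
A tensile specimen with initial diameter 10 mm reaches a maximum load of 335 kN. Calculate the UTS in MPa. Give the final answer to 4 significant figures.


A0 = pi*(d/2)^2 = pi*(10/2)^2 = 78.5398 mm^2
UTS = F_max / A0 = 335*1000 / 78.5398
UTS = 4265 MPa


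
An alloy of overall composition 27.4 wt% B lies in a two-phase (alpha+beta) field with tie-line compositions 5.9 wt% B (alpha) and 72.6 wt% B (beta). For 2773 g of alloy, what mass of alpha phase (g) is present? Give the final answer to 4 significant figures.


f_alpha = (C_beta - C0) / (C_beta - C_alpha)
f_alpha = (72.6 - 27.4) / (72.6 - 5.9) = 0.677661
m_alpha = f_alpha * m_total = 0.677661 * 2773 = 1879 g


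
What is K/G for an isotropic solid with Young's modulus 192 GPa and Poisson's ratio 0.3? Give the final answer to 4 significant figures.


G = E / (2*(1+nu))
G = 192 / (2*(1+0.3)) = 73.8462 GPa
K = E / (3*(1-2*nu))
K = 192 / (3*(1-2*0.3)) = 160 GPa
K/G = 160 / 73.8462 = 2.167


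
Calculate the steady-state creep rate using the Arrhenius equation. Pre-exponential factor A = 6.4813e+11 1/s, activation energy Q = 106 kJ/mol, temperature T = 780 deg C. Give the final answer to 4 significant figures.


rate = A * exp(-Q / (R*T))
T = 780 + 273.15 = 1053.15 K
rate = 6.4813e+11 * exp(-106e3 / (8.314 * 1053.15))
rate = 3.581e+06 1/s


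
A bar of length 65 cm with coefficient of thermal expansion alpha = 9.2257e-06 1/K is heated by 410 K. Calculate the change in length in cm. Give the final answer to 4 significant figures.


dL = L0 * alpha * dT
dL = 65 * 9.2257e-06 * 410
dL = 0.2459 cm


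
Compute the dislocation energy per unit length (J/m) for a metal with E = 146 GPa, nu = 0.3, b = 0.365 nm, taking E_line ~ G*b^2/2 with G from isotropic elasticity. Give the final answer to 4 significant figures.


Step 1: G = E / (2*(1+nu))
G = 146 / (2*(1+0.3)) = 56.1538 GPa = 5.61538e+10 Pa
Step 2: E_line = G*b^2/2
b = 0.365 nm = 3.65e-10 m
E_line = 0.5 * 5.61538e+10 * (3.65e-10)^2 = 3.741e-09 J/m


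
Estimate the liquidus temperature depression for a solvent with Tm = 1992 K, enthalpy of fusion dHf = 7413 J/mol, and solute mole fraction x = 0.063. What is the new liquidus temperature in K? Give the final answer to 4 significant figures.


dT = R*Tm^2*x / dHf
dT = 8.314 * 1992^2 * 0.063 / 7413
dT = 280.372 K
T_new = 1992 - 280.372 = 1712 K


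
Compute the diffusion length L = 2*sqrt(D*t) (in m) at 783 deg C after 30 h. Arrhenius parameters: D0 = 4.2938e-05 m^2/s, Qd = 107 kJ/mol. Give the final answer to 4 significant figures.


Step 1: D = D0 * exp(-Qd/(R*T))
T = 1056.15 K
D = 4.2938e-05 * exp(-107e3 / (8.314 * 1056.15)) = 2.19123e-10 m^2/s
Step 2: L = 2*sqrt(D*t)
t = 30 h = 108000 s
L = 2*sqrt(2.19123e-10 * 108000) = 9.729e-03 m


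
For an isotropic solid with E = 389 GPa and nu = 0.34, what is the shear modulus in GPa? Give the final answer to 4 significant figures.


G = E / (2*(1+nu))
G = 389 / (2*(1+0.34))
G = 145.1 GPa


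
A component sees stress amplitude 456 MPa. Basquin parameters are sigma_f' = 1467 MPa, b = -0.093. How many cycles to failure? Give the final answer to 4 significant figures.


sigma_a = sigma_f' * (2*Nf)^b
2*Nf = (sigma_a / sigma_f')^(1/b)
2*Nf = (456 / 1467)^(1/-0.093)
2*Nf = 286165
Nf = 143100 cycles


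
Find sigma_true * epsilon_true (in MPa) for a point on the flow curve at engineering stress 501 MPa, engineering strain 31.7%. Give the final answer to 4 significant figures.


sigma_true = sigma_eng * (1 + epsilon_eng)
sigma_true = 501 * (1 + 0.317) = 659.817 MPa
epsilon_true = ln(1 + epsilon_eng)
epsilon_true = ln(1 + 0.317) = 0.275356
sigma_true * epsilon_true = 659.817 * 0.275356 = 181.7 MPa


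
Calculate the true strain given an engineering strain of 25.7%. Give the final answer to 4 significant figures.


epsilon_true = ln(1 + epsilon_eng)
epsilon_true = ln(1 + 0.257)
epsilon_true = 0.2287


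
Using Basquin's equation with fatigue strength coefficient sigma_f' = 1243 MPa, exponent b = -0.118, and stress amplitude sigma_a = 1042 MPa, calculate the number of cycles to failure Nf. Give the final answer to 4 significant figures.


sigma_a = sigma_f' * (2*Nf)^b
2*Nf = (sigma_a / sigma_f')^(1/b)
2*Nf = (1042 / 1243)^(1/-0.118)
2*Nf = 4.45842
Nf = 2.229 cycles


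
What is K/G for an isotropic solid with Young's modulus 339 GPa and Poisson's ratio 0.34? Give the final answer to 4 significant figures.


G = E / (2*(1+nu))
G = 339 / (2*(1+0.34)) = 126.493 GPa
K = E / (3*(1-2*nu))
K = 339 / (3*(1-2*0.34)) = 353.125 GPa
K/G = 353.125 / 126.493 = 2.792


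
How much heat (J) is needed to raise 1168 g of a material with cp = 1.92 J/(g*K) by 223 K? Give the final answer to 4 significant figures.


Q = m * cp * dT
Q = 1168 * 1.92 * 223
Q = 500100 J


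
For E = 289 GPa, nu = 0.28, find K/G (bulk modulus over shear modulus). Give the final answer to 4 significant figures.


G = E / (2*(1+nu))
G = 289 / (2*(1+0.28)) = 112.891 GPa
K = E / (3*(1-2*nu))
K = 289 / (3*(1-2*0.28)) = 218.939 GPa
K/G = 218.939 / 112.891 = 1.939


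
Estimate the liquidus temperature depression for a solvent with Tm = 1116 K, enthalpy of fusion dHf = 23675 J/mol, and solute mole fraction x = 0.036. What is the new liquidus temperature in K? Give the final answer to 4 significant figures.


dT = R*Tm^2*x / dHf
dT = 8.314 * 1116^2 * 0.036 / 23675
dT = 15.7453 K
T_new = 1116 - 15.7453 = 1100 K


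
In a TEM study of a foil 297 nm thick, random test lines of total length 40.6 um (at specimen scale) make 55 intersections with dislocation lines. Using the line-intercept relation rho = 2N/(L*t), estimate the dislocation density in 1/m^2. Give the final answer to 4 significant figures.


rho = 2N / (L * t)
L = 40.6 um = 4.06e-05 m, t = 297 nm = 2.97e-07 m
rho = 2 * 55 / (4.06e-05 * 2.97e-07)
rho = 9.122e+12 1/m^2


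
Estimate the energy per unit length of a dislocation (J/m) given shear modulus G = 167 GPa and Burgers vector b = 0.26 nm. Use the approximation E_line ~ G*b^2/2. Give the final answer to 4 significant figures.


E = G*b^2/2
b = 0.26 nm = 2.6e-10 m
G = 167 GPa = 1.67e+11 Pa
E = 0.5 * 1.67e+11 * (2.6e-10)^2
E = 5.645e-09 J/m


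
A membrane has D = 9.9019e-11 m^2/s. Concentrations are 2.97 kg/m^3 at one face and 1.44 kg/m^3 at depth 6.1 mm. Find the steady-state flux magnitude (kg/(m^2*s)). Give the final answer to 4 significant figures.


J = -D * (dC/dx) = D * (C1 - C2) / dx
J = 9.9019e-11 * (2.97 - 1.44) / 6.1e-03
J = 2.484e-08 kg/(m^2*s)


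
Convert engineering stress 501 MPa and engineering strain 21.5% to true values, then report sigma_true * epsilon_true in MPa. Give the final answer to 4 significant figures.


sigma_true = sigma_eng * (1 + epsilon_eng)
sigma_true = 501 * (1 + 0.215) = 608.715 MPa
epsilon_true = ln(1 + epsilon_eng)
epsilon_true = ln(1 + 0.215) = 0.194744
sigma_true * epsilon_true = 608.715 * 0.194744 = 118.5 MPa


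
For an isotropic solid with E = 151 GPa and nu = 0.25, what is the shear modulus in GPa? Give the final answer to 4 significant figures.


G = E / (2*(1+nu))
G = 151 / (2*(1+0.25))
G = 60.4 GPa


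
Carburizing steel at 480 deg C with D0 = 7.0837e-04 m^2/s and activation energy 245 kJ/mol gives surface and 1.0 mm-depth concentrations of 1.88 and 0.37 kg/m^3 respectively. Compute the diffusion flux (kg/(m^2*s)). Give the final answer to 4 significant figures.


Step 1: D = D0 * exp(-Qd/(R*T))
T = 480 + 273.15 = 753.15 K
D = 7.0837e-04 * exp(-245e3 / (8.314 * 753.15)) = 7.20604e-21 m^2/s
Step 2: J = D * (C1 - C2) / dx
J = 7.20604e-21 * (1.88 - 0.37) / 1e-03
J = 1.088e-17 kg/(m^2*s)


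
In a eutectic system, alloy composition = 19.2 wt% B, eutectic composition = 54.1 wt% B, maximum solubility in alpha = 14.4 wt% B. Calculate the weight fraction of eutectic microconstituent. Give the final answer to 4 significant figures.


f_primary = (C_e - C0) / (C_e - C_alpha_max)
f_primary = (54.1 - 19.2) / (54.1 - 14.4)
f_primary = 0.879093
f_eutectic = 1 - 0.879093 = 0.1209


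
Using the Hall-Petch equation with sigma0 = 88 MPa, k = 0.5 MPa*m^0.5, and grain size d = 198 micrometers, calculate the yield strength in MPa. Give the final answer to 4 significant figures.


sigma_y = sigma0 + k / sqrt(d)
d = 198 um = 1.98e-04 m
sigma_y = 88 + 0.5 / sqrt(1.98e-04)
sigma_y = 123.5 MPa


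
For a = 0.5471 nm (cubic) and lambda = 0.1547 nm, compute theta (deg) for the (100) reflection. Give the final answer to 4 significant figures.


d = a / sqrt(h^2+k^2+l^2)
d = 0.5471 / sqrt(1) = 0.5471 nm
lambda = 2*d*sin(theta)  =>  sin(theta) = lambda / (2*d)
sin(theta) = 0.1547 / (2 * 0.5471) = 0.141382
theta = 8.128 deg


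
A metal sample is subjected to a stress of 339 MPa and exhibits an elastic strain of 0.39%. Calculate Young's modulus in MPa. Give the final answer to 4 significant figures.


E = sigma / epsilon
epsilon = 0.39% = 3.9e-03
E = 339 / 3.9e-03
E = 86920 MPa


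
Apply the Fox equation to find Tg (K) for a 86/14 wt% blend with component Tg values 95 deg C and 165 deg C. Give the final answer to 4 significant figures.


1/Tg = w1/Tg1 + w2/Tg2 (in Kelvin)
Tg1 = 368.15 K, Tg2 = 438.15 K
1/Tg = 0.86/368.15 + 0.14/438.15
Tg = 376.6 K


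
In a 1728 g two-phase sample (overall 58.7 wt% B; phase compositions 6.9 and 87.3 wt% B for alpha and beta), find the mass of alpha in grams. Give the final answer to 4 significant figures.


f_alpha = (C_beta - C0) / (C_beta - C_alpha)
f_alpha = (87.3 - 58.7) / (87.3 - 6.9) = 0.355721
m_alpha = f_alpha * m_total = 0.355721 * 1728 = 614.7 g


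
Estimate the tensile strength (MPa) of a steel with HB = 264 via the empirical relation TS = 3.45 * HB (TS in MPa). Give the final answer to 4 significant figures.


TS (MPa) = 3.45 * HB
TS = 3.45 * 264
TS = 910.8 MPa


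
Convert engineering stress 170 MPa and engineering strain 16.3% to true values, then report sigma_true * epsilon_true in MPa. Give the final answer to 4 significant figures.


sigma_true = sigma_eng * (1 + epsilon_eng)
sigma_true = 170 * (1 + 0.163) = 197.71 MPa
epsilon_true = ln(1 + epsilon_eng)
epsilon_true = ln(1 + 0.163) = 0.151003
sigma_true * epsilon_true = 197.71 * 0.151003 = 29.85 MPa


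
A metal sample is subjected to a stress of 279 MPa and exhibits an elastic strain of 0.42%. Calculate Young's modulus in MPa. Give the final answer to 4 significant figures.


E = sigma / epsilon
epsilon = 0.42% = 4.2e-03
E = 279 / 4.2e-03
E = 66430 MPa


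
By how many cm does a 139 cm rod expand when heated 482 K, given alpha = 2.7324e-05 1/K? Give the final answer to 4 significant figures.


dL = L0 * alpha * dT
dL = 139 * 2.7324e-05 * 482
dL = 1.831 cm


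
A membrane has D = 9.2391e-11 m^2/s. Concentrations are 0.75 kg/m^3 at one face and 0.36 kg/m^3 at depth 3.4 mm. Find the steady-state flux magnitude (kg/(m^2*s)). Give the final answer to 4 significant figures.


J = -D * (dC/dx) = D * (C1 - C2) / dx
J = 9.2391e-11 * (0.75 - 0.36) / 3.4e-03
J = 1.06e-08 kg/(m^2*s)


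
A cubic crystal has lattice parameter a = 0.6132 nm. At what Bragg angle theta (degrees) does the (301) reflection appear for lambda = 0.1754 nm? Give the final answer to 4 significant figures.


d = a / sqrt(h^2+k^2+l^2)
d = 0.6132 / sqrt(10) = 0.193911 nm
lambda = 2*d*sin(theta)  =>  sin(theta) = lambda / (2*d)
sin(theta) = 0.1754 / (2 * 0.193911) = 0.45227
theta = 26.89 deg


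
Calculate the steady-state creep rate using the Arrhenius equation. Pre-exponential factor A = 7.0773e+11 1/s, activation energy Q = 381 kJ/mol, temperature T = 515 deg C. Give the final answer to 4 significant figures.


rate = A * exp(-Q / (R*T))
T = 515 + 273.15 = 788.15 K
rate = 7.0773e+11 * exp(-381e3 / (8.314 * 788.15))
rate = 3.964e-14 1/s


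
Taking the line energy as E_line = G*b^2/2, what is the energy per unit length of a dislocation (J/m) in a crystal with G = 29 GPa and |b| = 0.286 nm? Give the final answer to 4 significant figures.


E = G*b^2/2
b = 0.286 nm = 2.86e-10 m
G = 29 GPa = 2.9e+10 Pa
E = 0.5 * 2.9e+10 * (2.86e-10)^2
E = 1.186e-09 J/m


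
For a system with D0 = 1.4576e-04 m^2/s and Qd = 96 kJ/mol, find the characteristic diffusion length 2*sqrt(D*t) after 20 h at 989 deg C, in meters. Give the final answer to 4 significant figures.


Step 1: D = D0 * exp(-Qd/(R*T))
T = 1262.15 K
D = 1.4576e-04 * exp(-96e3 / (8.314 * 1262.15)) = 1.55057e-08 m^2/s
Step 2: L = 2*sqrt(D*t)
t = 20 h = 72000 s
L = 2*sqrt(1.55057e-08 * 72000) = 0.06683 m


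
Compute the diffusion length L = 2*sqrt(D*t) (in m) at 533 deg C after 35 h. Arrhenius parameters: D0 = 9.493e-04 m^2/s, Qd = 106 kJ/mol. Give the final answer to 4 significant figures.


Step 1: D = D0 * exp(-Qd/(R*T))
T = 806.15 K
D = 9.493e-04 * exp(-106e3 / (8.314 * 806.15)) = 1.28489e-10 m^2/s
Step 2: L = 2*sqrt(D*t)
t = 35 h = 126000 s
L = 2*sqrt(1.28489e-10 * 126000) = 8.047e-03 m


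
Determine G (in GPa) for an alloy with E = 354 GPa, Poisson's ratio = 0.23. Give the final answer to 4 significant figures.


G = E / (2*(1+nu))
G = 354 / (2*(1+0.23))
G = 143.9 GPa


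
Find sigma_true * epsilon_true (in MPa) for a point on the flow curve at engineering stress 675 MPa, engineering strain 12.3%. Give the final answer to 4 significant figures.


sigma_true = sigma_eng * (1 + epsilon_eng)
sigma_true = 675 * (1 + 0.123) = 758.025 MPa
epsilon_true = ln(1 + epsilon_eng)
epsilon_true = ln(1 + 0.123) = 0.116004
sigma_true * epsilon_true = 758.025 * 0.116004 = 87.93 MPa


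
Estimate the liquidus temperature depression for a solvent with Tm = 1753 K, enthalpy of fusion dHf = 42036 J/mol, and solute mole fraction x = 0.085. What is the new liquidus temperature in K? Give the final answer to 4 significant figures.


dT = R*Tm^2*x / dHf
dT = 8.314 * 1753^2 * 0.085 / 42036
dT = 51.662 K
T_new = 1753 - 51.662 = 1701 K


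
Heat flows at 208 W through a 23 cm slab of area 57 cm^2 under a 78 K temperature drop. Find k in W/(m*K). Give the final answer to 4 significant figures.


k = Q*L / (A*dT)
L = 0.23 m, A = 5.7e-03 m^2
k = 208 * 0.23 / (5.7e-03 * 78)
k = 107.6 W/(m*K)


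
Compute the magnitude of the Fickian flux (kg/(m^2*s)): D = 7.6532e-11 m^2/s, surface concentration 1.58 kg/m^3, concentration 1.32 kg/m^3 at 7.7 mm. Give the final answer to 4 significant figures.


J = -D * (dC/dx) = D * (C1 - C2) / dx
J = 7.6532e-11 * (1.58 - 1.32) / 7.7e-03
J = 2.584e-09 kg/(m^2*s)


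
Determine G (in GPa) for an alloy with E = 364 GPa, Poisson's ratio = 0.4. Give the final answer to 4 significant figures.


G = E / (2*(1+nu))
G = 364 / (2*(1+0.4))
G = 130 GPa


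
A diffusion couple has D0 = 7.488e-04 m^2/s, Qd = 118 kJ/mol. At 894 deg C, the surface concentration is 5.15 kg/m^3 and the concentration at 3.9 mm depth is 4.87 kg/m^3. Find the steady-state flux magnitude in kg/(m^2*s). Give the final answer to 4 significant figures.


Step 1: D = D0 * exp(-Qd/(R*T))
T = 894 + 273.15 = 1167.15 K
D = 7.488e-04 * exp(-118e3 / (8.314 * 1167.15)) = 3.91924e-09 m^2/s
Step 2: J = D * (C1 - C2) / dx
J = 3.91924e-09 * (5.15 - 4.87) / 3.9e-03
J = 2.814e-07 kg/(m^2*s)


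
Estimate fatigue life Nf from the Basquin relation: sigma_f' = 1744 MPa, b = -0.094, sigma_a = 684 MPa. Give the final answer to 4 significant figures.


sigma_a = sigma_f' * (2*Nf)^b
2*Nf = (sigma_a / sigma_f')^(1/b)
2*Nf = (684 / 1744)^(1/-0.094)
2*Nf = 21104
Nf = 10550 cycles


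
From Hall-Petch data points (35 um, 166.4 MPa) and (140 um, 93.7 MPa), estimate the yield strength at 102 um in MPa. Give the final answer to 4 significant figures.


sigma_y = sigma0 + k / sqrt(d)
1/sqrt(d1) = 1/sqrt(3.5e-05) = 169.031;  1/sqrt(d2) = 84.5154
k = (sigma1 - sigma2) / (1/sqrt(d1) - 1/sqrt(d2)) = (166.4 - 93.7) / (169.031 - 84.5154) = 0.860198 MPa*m^0.5
sigma0 = sigma1 - k/sqrt(d1) = 166.4 - 0.860198*169.031 = 21 MPa
sigma_y(d3) = 21 + 0.860198 / sqrt(1.02e-04) = 106.2 MPa


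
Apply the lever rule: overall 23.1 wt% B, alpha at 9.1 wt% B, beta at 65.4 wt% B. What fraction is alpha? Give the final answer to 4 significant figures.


f_alpha = (C_beta - C0) / (C_beta - C_alpha)
f_alpha = (65.4 - 23.1) / (65.4 - 9.1)
f_alpha = 0.7513


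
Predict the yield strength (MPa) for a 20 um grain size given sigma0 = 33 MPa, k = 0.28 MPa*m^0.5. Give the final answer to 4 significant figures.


sigma_y = sigma0 + k / sqrt(d)
d = 20 um = 2e-05 m
sigma_y = 33 + 0.28 / sqrt(2e-05)
sigma_y = 95.61 MPa


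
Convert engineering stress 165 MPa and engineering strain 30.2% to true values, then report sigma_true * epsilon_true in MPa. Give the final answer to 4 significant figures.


sigma_true = sigma_eng * (1 + epsilon_eng)
sigma_true = 165 * (1 + 0.302) = 214.83 MPa
epsilon_true = ln(1 + epsilon_eng)
epsilon_true = ln(1 + 0.302) = 0.263902
sigma_true * epsilon_true = 214.83 * 0.263902 = 56.69 MPa


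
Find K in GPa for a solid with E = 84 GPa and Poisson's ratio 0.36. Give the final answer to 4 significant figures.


K = E / (3*(1-2*nu))
K = 84 / (3*(1-2*0.36))
K = 100 GPa


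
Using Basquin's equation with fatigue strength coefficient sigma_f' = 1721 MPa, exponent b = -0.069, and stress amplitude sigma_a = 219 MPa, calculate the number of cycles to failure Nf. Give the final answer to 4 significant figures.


sigma_a = sigma_f' * (2*Nf)^b
2*Nf = (sigma_a / sigma_f')^(1/b)
2*Nf = (219 / 1721)^(1/-0.069)
2*Nf = 9.46008e+12
Nf = 4.73e+12 cycles


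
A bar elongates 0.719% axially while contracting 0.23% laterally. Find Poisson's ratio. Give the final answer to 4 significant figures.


nu = -epsilon_lat / epsilon_axial
Lateral strain is contraction (negative), so using magnitudes:
nu = 0.23 / 0.719
nu = 0.3199


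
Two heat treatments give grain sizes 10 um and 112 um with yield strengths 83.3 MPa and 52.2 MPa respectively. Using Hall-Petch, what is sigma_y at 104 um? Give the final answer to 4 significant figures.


sigma_y = sigma0 + k / sqrt(d)
1/sqrt(d1) = 1/sqrt(1e-05) = 316.228;  1/sqrt(d2) = 94.4911
k = (sigma1 - sigma2) / (1/sqrt(d1) - 1/sqrt(d2)) = (83.3 - 52.2) / (316.228 - 94.4911) = 0.140256 MPa*m^0.5
sigma0 = sigma1 - k/sqrt(d1) = 83.3 - 0.140256*316.228 = 38.947 MPa
sigma_y(d3) = 38.947 + 0.140256 / sqrt(1.04e-04) = 52.7 MPa


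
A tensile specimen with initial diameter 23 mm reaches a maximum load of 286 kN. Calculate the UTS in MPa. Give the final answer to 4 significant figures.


A0 = pi*(d/2)^2 = pi*(23/2)^2 = 415.476 mm^2
UTS = F_max / A0 = 286*1000 / 415.476
UTS = 688.4 MPa


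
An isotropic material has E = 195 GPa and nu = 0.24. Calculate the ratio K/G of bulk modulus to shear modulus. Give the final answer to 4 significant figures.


G = E / (2*(1+nu))
G = 195 / (2*(1+0.24)) = 78.629 GPa
K = E / (3*(1-2*nu))
K = 195 / (3*(1-2*0.24)) = 125 GPa
K/G = 125 / 78.629 = 1.59


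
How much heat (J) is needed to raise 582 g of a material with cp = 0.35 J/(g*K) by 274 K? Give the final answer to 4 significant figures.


Q = m * cp * dT
Q = 582 * 0.35 * 274
Q = 55810 J


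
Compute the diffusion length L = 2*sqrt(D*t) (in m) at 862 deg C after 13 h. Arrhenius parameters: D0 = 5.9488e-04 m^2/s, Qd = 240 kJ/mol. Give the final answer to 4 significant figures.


Step 1: D = D0 * exp(-Qd/(R*T))
T = 1135.15 K
D = 5.9488e-04 * exp(-240e3 / (8.314 * 1135.15)) = 5.37378e-15 m^2/s
Step 2: L = 2*sqrt(D*t)
t = 13 h = 46800 s
L = 2*sqrt(5.37378e-15 * 46800) = 3.172e-05 m


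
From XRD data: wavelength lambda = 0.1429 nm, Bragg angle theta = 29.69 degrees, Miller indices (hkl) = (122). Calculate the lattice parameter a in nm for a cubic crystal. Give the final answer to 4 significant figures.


d = lambda / (2*sin(theta))
d = 0.1429 / (2*sin(29.69 deg))
d = 0.144254 nm
a = d * sqrt(h^2+k^2+l^2) = 0.144254 * sqrt(9)
a = 0.4328 nm


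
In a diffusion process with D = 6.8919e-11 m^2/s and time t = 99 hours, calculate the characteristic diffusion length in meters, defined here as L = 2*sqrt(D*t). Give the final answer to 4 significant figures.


t = 99 hr = 356400 s
Diffusion length = 2*sqrt(D*t)
= 2*sqrt(6.8919e-11 * 356400)
= 9.912e-03 m


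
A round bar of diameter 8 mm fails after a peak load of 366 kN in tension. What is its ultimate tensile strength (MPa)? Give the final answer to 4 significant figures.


A0 = pi*(d/2)^2 = pi*(8/2)^2 = 50.2655 mm^2
UTS = F_max / A0 = 366*1000 / 50.2655
UTS = 7281 MPa


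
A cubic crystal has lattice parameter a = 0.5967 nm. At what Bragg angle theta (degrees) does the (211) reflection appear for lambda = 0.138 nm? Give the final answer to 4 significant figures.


d = a / sqrt(h^2+k^2+l^2)
d = 0.5967 / sqrt(6) = 0.243602 nm
lambda = 2*d*sin(theta)  =>  sin(theta) = lambda / (2*d)
sin(theta) = 0.138 / (2 * 0.243602) = 0.283249
theta = 16.45 deg


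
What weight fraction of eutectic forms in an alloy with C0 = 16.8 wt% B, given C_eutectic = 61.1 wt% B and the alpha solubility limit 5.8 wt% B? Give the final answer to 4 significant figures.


f_primary = (C_e - C0) / (C_e - C_alpha_max)
f_primary = (61.1 - 16.8) / (61.1 - 5.8)
f_primary = 0.801085
f_eutectic = 1 - 0.801085 = 0.1989


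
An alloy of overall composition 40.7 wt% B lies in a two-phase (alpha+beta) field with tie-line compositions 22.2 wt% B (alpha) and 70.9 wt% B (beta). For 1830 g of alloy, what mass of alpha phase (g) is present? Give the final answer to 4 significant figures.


f_alpha = (C_beta - C0) / (C_beta - C_alpha)
f_alpha = (70.9 - 40.7) / (70.9 - 22.2) = 0.620123
m_alpha = f_alpha * m_total = 0.620123 * 1830 = 1135 g


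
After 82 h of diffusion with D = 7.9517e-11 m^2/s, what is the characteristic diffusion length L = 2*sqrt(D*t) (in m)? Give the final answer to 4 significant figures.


t = 82 hr = 295200 s
Diffusion length = 2*sqrt(D*t)
= 2*sqrt(7.9517e-11 * 295200)
= 9.69e-03 m


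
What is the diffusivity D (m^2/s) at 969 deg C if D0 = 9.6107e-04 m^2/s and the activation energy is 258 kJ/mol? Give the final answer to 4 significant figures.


D = D0 * exp(-Qd / (R*T))
T = 1242.15 K
D = 9.6107e-04 * exp(-258e3 / (8.314 * 1242.15))
D = 1.358e-14 m^2/s


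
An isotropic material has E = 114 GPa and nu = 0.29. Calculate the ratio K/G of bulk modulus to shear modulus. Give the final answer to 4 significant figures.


G = E / (2*(1+nu))
G = 114 / (2*(1+0.29)) = 44.186 GPa
K = E / (3*(1-2*nu))
K = 114 / (3*(1-2*0.29)) = 90.4762 GPa
K/G = 90.4762 / 44.186 = 2.048


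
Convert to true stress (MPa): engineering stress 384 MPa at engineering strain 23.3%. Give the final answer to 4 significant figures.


sigma_true = sigma_eng * (1 + epsilon_eng)
sigma_true = 384 * (1 + 0.233)
sigma_true = 473.5 MPa


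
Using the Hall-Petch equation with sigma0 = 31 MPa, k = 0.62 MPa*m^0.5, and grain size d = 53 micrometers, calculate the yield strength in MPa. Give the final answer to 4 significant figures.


sigma_y = sigma0 + k / sqrt(d)
d = 53 um = 5.3e-05 m
sigma_y = 31 + 0.62 / sqrt(5.3e-05)
sigma_y = 116.2 MPa


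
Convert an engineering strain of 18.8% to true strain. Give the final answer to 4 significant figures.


epsilon_true = ln(1 + epsilon_eng)
epsilon_true = ln(1 + 0.188)
epsilon_true = 0.1723


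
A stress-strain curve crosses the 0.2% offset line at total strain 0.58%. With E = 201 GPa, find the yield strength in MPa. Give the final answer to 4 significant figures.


Offset strain = 0.002
Elastic strain at yield = total_strain - offset = 5.8e-03 - 0.002 = 3.8e-03
sigma_y = E * elastic_strain = 201000 * 3.8e-03
sigma_y = 763.8 MPa


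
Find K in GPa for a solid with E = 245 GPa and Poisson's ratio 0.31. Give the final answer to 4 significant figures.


K = E / (3*(1-2*nu))
K = 245 / (3*(1-2*0.31))
K = 214.9 GPa


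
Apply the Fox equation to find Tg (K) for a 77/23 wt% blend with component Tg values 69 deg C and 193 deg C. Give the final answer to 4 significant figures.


1/Tg = w1/Tg1 + w2/Tg2 (in Kelvin)
Tg1 = 342.15 K, Tg2 = 466.15 K
1/Tg = 0.77/342.15 + 0.23/466.15
Tg = 364.4 K


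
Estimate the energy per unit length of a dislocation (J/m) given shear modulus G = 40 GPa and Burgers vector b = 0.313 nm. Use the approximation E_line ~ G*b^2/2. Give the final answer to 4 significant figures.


E = G*b^2/2
b = 0.313 nm = 3.13e-10 m
G = 40 GPa = 4e+10 Pa
E = 0.5 * 4e+10 * (3.13e-10)^2
E = 1.959e-09 J/m


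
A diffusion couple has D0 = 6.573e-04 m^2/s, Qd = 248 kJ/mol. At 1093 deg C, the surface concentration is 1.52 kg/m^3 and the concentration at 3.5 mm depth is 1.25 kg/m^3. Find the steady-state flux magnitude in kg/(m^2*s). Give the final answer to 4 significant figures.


Step 1: D = D0 * exp(-Qd/(R*T))
T = 1093 + 273.15 = 1366.15 K
D = 6.573e-04 * exp(-248e3 / (8.314 * 1366.15)) = 2.16352e-13 m^2/s
Step 2: J = D * (C1 - C2) / dx
J = 2.16352e-13 * (1.52 - 1.25) / 3.5e-03
J = 1.669e-11 kg/(m^2*s)


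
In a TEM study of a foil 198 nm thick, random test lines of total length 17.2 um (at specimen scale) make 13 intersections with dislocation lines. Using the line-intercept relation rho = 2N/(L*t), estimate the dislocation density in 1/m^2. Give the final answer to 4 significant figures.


rho = 2N / (L * t)
L = 17.2 um = 1.72e-05 m, t = 198 nm = 1.98e-07 m
rho = 2 * 13 / (1.72e-05 * 1.98e-07)
rho = 7.634e+12 1/m^2


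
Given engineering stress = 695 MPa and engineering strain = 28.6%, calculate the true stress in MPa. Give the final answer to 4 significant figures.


sigma_true = sigma_eng * (1 + epsilon_eng)
sigma_true = 695 * (1 + 0.286)
sigma_true = 893.8 MPa
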